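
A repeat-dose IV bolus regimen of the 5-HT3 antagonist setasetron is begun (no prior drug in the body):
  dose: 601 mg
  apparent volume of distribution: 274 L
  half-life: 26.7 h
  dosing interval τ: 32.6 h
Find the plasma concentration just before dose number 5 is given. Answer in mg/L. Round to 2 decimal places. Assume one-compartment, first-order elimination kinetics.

C₀ per dose = Dose / Vd = 601 / 274 = 2.193 mg/L
k = ln2 / t½ = 0.693147 / 26.7 = 0.02596 h⁻¹
Fraction remaining after one interval: r = e^(−kτ) = e^(−0.02596 × 32.6) = 0.4290
Before dose 5, 4 doses have been given (aged 1τ, 2τ, 3τ, 4τ).
C_trough = C₀ × (r + r² + … + r^4) = C₀ × r(1−r^4)/(1−r)
        = 2.193 × 0.4290 × (1 − 0.03387) / (1 − 0.4290) = 1.592 mg/L

1.59 mg/L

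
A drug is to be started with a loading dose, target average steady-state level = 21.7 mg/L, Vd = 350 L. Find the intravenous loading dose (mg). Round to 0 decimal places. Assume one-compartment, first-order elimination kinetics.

7595 mg

LD = Css × Vd = 21.7 × 350 = 7595 mg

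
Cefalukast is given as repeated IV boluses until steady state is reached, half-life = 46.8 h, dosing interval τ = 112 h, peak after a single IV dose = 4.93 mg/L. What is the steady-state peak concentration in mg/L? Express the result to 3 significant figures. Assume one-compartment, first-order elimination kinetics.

k = ln2 / t½ = 0.693147 / 46.8 = 0.01481 h⁻¹
e^(−kτ) = e^(−0.01481 × 112) = 0.1904
Accumulation ratio R = 1 / (1 − e^(−kτ)) = 1 / (1 − 0.1904) = 1.235
Steady-state peak = C₀ × R = 4.93 × 1.235 = 6.089 mg/L

6.09 mg/L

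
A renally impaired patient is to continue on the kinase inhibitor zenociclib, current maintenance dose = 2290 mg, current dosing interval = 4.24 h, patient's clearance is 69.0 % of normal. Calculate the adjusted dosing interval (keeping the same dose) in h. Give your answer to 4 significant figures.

To keep the same average steady-state level, dosing rate must scale with clearance.
CL ratio = 69.0 / 100 = 0.6900
New interval (same dose) = 4.24 / 0.6900 = 6.145 h

6.145 h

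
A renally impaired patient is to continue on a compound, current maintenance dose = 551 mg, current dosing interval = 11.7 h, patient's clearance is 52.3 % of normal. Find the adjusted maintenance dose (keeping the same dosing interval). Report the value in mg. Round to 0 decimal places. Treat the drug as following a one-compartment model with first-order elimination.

288 mg

To keep the same average steady-state level, dosing rate must scale with clearance.
CL ratio = 52.3 / 100 = 0.5230
New dose (same interval) = 551 × 0.5230 = 288.2 mg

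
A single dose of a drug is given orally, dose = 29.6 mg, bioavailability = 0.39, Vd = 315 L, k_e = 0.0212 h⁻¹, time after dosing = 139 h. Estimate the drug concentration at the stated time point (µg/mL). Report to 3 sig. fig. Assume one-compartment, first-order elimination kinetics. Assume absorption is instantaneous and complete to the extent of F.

Amount reaching circulation = F × Dose = 0.39 × 29.60 = 11.54 mg
C₀ = F·Dose / Vd = 11.54 / 315 = 0.03663 mg/L
C = C₀ · e^(−k·t) = 0.03663 × e^(−0.02120 × 139)
  = 0.03663 × 0.05251 = 0.001923 mg/L
(0.001923 mg/L = 0.001923 µg/mL)

0.00192 µg/mL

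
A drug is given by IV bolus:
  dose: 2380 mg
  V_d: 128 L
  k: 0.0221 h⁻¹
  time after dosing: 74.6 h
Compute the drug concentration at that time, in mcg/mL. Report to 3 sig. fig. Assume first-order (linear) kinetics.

C₀ = Dose / Vd = 2380 / 128 = 18.59 mg/L
C = C₀ · e^(−k·t) = 18.59 × e^(−0.02210 × 74.6)
  = 18.59 × 0.1923 = 3.575 mg/L
(3.575 mg/L = 3.575 mcg/mL)

3.58 mcg/mL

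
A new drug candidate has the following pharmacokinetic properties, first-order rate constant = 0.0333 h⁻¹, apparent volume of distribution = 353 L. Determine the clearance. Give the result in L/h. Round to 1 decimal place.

CL = k × Vd = 0.0333 × 353 = 11.75 L/h

11.8 L/h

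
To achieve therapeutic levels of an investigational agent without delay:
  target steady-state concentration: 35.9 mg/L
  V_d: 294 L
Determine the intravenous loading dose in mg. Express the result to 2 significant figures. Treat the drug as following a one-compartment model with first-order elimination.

11000 mg

LD = Css × Vd = 35.9 × 294 = 10550 mg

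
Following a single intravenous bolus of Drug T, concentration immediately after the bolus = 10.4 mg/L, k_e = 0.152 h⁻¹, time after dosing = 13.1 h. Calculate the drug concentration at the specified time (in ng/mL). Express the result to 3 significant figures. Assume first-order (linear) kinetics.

C = C₀ · e^(−k·t) = 10.40 × e^(−0.1520 × 13.1)
  = 10.40 × 0.1365 = 1.420 mg/L
Convert: 1.420 mg/L × 1000 = 1420 ng/mL

1420 ng/mL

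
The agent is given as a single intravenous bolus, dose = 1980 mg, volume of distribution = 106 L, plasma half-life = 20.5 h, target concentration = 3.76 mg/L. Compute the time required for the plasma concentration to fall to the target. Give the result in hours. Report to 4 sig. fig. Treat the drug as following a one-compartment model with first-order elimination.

C₀ = Dose / Vd = 1980 / 106 = 18.68 mg/L
k = ln2 / t½ = 0.693147 / 20.5 = 0.03381 h⁻¹
t = ln(C₀ / C) / k = ln(18.68 / 3.76) / 0.03381
  = ln(4.968) / 0.03381 = 1.603 / 0.03381 = 47.41 h

47.41 h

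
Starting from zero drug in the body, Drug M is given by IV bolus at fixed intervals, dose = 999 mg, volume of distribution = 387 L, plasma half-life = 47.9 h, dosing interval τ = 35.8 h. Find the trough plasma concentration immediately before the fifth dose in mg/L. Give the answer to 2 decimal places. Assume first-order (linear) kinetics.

C₀ per dose = Dose / Vd = 999 / 387 = 2.581 mg/L
k = ln2 / t½ = 0.693147 / 47.9 = 0.01447 h⁻¹
Fraction remaining after one interval: r = e^(−kτ) = e^(−0.01447 × 35.8) = 0.5957
Before dose 5, 4 doses have been given (aged 1τ, 2τ, 3τ, 4τ).
C_trough = C₀ × (r + r² + … + r^4) = C₀ × r(1−r^4)/(1−r)
        = 2.581 × 0.5957 × (1 − 0.1259) / (1 − 0.5957) = 3.324 mg/L

3.32 mg/L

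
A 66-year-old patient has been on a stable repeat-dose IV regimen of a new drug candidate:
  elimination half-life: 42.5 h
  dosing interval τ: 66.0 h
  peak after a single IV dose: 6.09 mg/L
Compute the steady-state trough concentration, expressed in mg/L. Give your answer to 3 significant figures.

k = ln2 / t½ = 0.693147 / 42.5 = 0.01631 h⁻¹
e^(−kτ) = e^(−0.01631 × 66.0) = 0.3408
Accumulation ratio R = 1 / (1 − e^(−kτ)) = 1 / (1 − 0.3408) = 1.517
Steady-state trough = C₀ × R × e^(−kτ) = 6.09 × 1.517 × 0.3408 = 3.148 mg/L

3.15 mg/L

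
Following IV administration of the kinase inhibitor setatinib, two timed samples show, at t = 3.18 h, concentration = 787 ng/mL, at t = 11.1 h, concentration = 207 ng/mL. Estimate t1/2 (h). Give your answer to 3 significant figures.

4.11 h

k = ln(C₁/C₂) / (t₂ − t₁) = ln(787/207) / (11.1 − 3.18)
  = 1.336 / 7.920 = 0.1687 h⁻¹
t½ = ln2 / k = 0.693147 / 0.1687 = 4.109 h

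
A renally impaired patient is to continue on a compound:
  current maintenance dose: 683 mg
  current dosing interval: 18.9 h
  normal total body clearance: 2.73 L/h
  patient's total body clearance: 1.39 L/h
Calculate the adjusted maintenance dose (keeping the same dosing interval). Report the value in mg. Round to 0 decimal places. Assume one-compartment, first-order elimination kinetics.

348 mg

To keep the same average steady-state level, dosing rate must scale with clearance.
CL ratio = 1.39 / 2.73 = 0.5092
New dose (same interval) = 683 × 0.5092 = 347.8 mg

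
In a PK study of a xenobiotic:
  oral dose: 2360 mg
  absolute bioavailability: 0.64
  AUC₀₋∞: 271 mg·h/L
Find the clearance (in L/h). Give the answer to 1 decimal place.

5.6 L/h

CL = F·Dose / AUC = 0.64 × 2360 / 271 = 5.573 L/h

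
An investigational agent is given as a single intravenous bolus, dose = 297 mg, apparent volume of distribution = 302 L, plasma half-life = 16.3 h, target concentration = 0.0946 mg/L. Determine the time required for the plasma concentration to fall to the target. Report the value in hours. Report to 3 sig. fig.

55.1 h

C₀ = Dose / Vd = 297.0 / 302 = 0.9834 mg/L
k = ln2 / t½ = 0.693147 / 16.3 = 0.04252 h⁻¹
t = ln(C₀ / C) / k = ln(0.9834 / 0.0946) / 0.04252
  = ln(10.40) / 0.04252 = 2.342 / 0.04252 = 55.08 h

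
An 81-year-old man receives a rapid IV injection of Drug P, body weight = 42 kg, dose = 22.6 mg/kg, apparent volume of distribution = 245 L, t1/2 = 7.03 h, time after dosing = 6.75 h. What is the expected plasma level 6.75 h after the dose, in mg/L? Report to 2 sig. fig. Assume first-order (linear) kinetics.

Total dose = 22.6 × 42 = 949.2 mg
C₀ = Dose / Vd = 949.2 / 245 = 3.874 mg/L
k = ln2 / t½ = 0.693147 / 7.03 = 0.09860 h⁻¹
C = C₀ · e^(−k·t) = 3.874 × e^(−0.09860 × 6.75)
  = 3.874 × 0.5140 = 1.991 mg/L

2.0 mg/L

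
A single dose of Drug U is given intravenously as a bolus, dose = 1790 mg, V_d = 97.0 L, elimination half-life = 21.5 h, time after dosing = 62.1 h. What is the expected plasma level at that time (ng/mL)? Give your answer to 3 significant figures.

2490 ng/mL

C₀ = Dose / Vd = 1790 / 97.0 = 18.45 mg/L
k = ln2 / t½ = 0.693147 / 21.5 = 0.03224 h⁻¹
C = C₀ · e^(−k·t) = 18.45 × e^(−0.03224 × 62.1)
  = 18.45 × 0.1351 = 2.493 mg/L
Convert: 2.493 mg/L × 1000 = 2493 ng/mL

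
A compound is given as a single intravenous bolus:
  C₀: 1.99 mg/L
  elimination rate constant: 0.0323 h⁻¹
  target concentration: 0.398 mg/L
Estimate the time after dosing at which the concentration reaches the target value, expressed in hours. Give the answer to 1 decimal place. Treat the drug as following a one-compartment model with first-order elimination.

49.8 h

t = ln(C₀ / C) / k = ln(1.990 / 0.398) / 0.03230
  = ln(5.000) / 0.03230 = 1.609 / 0.03230 = 49.81 h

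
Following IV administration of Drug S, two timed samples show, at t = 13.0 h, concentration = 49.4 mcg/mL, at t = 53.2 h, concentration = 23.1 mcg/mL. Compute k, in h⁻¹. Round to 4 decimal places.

0.0189 h⁻¹

k = ln(C₁/C₂) / (t₂ − t₁) = ln(49.4/23.1) / (53.2 − 13.0)
  = 0.7601 / 40.20 = 0.01891 h⁻¹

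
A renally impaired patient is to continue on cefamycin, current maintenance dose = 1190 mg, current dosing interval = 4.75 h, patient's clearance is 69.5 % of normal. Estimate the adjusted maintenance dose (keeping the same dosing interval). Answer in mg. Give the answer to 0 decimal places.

To keep the same average steady-state level, dosing rate must scale with clearance.
CL ratio = 69.5 / 100 = 0.6950
New dose (same interval) = 1190 × 0.6950 = 827.1 mg

827 mg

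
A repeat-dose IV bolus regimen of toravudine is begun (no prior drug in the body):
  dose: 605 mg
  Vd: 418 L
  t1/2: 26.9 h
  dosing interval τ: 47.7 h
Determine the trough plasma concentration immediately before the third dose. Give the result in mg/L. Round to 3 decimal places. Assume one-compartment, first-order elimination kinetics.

0.547 mg/L

C₀ per dose = Dose / Vd = 605 / 418 = 1.447 mg/L
k = ln2 / t½ = 0.693147 / 26.9 = 0.02577 h⁻¹
Fraction remaining after one interval: r = e^(−kτ) = e^(−0.02577 × 47.7) = 0.2925
Before dose 3, 2 doses have been given (aged 1τ, 2τ).
C_trough = C₀ × (r + r²) = 1.447 × (0.2925 + 0.08556) = 0.5471 mg/L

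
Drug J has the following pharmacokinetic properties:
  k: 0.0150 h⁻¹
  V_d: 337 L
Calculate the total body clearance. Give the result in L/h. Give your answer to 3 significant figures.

5.06 L/h

CL = k × Vd = 0.0150 × 337 = 5.055 L/h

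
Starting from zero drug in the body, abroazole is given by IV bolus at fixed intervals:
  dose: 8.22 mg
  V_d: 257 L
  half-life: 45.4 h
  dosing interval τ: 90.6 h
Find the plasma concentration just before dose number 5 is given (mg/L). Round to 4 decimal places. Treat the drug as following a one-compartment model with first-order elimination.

0.0107 mg/L

C₀ per dose = Dose / Vd = 8.22 / 257 = 0.03198 mg/L
k = ln2 / t½ = 0.693147 / 45.4 = 0.01527 h⁻¹
Fraction remaining after one interval: r = e^(−kτ) = e^(−0.01527 × 90.6) = 0.2507
Before dose 5, 4 doses have been given (aged 1τ, 2τ, 3τ, 4τ).
C_trough = C₀ × (r + r² + … + r^4) = C₀ × r(1−r^4)/(1−r)
        = 0.03198 × 0.2507 × (1 − 0.003950) / (1 − 0.2507) = 0.01066 mg/L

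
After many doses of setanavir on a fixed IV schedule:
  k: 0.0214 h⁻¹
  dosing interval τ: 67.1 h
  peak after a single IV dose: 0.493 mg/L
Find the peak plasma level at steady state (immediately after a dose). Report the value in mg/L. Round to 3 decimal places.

e^(−kτ) = e^(−0.02140 × 67.1) = 0.2379
Accumulation ratio R = 1 / (1 − e^(−kτ)) = 1 / (1 − 0.2379) = 1.312
Steady-state peak = C₀ × R = 0.493 × 1.312 = 0.6468 mg/L

0.647 mg/L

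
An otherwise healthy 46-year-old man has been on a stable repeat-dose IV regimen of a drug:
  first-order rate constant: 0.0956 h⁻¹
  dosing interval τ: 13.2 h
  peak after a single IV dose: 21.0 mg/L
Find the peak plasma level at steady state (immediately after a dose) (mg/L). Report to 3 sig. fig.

29.3 mg/L

e^(−kτ) = e^(−0.09560 × 13.2) = 0.2831
Accumulation ratio R = 1 / (1 − e^(−kτ)) = 1 / (1 − 0.2831) = 1.395
Steady-state peak = C₀ × R = 21.0 × 1.395 = 29.30 mg/L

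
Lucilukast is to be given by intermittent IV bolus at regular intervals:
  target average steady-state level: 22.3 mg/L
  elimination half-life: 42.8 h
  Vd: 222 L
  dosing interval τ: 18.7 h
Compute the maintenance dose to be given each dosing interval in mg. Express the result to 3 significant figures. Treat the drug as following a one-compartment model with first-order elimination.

1500 mg

k = ln2 / t½ = 0.693147 / 42.8 = 0.01620 h⁻¹
CL = k × Vd = 0.01620 × 222 = 3.596 L/h
At steady state, Dose/τ = Css × CL.
Dose = Css × CL × τ = 22.3 × 3.596 × 18.7 = 1500 mg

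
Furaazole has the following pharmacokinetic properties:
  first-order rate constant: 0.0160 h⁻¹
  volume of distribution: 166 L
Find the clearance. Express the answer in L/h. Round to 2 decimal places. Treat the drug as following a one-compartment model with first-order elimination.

CL = k × Vd = 0.0160 × 166 = 2.656 L/h

2.66 L/h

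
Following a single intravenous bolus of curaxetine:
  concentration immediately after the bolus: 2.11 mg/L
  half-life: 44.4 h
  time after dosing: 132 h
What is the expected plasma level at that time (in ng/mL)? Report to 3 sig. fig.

269 ng/mL

k = ln2 / t½ = 0.693147 / 44.4 = 0.01561 h⁻¹
C = C₀ · e^(−k·t) = 2.110 × e^(−0.01561 × 132)
  = 2.110 × 0.1274 = 0.2688 mg/L
Convert: 0.2688 mg/L × 1000 = 268.8 ng/mL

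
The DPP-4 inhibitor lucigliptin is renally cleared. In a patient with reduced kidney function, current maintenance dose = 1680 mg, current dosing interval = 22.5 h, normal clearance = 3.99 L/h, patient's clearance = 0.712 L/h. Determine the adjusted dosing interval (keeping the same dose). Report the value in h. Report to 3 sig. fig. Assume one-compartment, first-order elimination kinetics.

126 h

To keep the same average steady-state level, dosing rate must scale with clearance.
CL ratio = 0.712 / 3.99 = 0.1784
New interval (same dose) = 22.5 / 0.1784 = 126.1 h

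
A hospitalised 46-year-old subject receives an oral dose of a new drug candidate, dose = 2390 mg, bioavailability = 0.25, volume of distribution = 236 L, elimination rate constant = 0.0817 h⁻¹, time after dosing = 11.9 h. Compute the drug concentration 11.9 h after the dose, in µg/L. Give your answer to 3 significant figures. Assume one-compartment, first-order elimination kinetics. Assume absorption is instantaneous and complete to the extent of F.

Amount reaching circulation = F × Dose = 0.25 × 2390 = 597.5 mg
C₀ = F·Dose / Vd = 597.5 / 236 = 2.532 mg/L
C = C₀ · e^(−k·t) = 2.532 × e^(−0.08170 × 11.9)
  = 2.532 × 0.3782 = 0.9576 mg/L
Convert: 0.9576 mg/L × 1000 = 957.6 µg/L

958 µg/L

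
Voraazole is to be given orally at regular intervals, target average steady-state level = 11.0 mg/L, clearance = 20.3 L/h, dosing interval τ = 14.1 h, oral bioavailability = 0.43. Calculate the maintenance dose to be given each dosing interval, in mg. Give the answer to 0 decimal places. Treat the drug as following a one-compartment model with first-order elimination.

7322 mg

At steady state, F × (Dose/τ) = Css × CL.
Dose = Css × CL × τ / F = 11.0 × 20.30 × 14.1 / 0.43 = 7322 mg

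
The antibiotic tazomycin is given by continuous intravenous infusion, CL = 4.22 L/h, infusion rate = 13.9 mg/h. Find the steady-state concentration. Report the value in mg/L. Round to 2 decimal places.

3.29 mg/L

At steady state Css = R₀ / CL = 13.9 / 4.220 = 3.294 mg/L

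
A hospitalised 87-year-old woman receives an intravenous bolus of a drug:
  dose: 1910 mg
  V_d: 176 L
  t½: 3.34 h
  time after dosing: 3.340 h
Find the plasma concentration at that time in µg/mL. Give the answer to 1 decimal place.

5.4 µg/mL

C₀ = Dose / Vd = 1910 / 176 = 10.85 mg/L
k = ln2 / t½ = 0.693147 / 3.34 = 0.2075 h⁻¹
t / t½ = 3.340 / 3.34 = 1 half-lives
C = C₀ × (1/2)^1 = 10.85 × 0.5000 = 5.425 mg/L
(5.425 mg/L = 5.425 µg/mL)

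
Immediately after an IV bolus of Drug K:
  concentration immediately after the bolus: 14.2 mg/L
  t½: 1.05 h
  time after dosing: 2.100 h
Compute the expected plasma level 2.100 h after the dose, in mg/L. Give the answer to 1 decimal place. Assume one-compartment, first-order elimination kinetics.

3.6 mg/L

k = ln2 / t½ = 0.693147 / 1.05 = 0.6601 h⁻¹
t / t½ = 2.100 / 1.05 = 2 half-lives
C = C₀ × (1/2)^2 = 14.20 × 0.2500 = 3.550 mg/L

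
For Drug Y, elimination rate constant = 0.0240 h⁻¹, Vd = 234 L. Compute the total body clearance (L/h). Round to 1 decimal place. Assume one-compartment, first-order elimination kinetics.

CL = k × Vd = 0.0240 × 234 = 5.616 L/h

5.6 L/h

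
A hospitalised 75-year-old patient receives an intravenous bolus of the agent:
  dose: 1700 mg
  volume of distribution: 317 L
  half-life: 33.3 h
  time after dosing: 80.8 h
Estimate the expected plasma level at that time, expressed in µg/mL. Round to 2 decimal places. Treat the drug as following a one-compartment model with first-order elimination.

C₀ = Dose / Vd = 1700 / 317 = 5.363 mg/L
k = ln2 / t½ = 0.693147 / 33.3 = 0.02082 h⁻¹
C = C₀ · e^(−k·t) = 5.363 × e^(−0.02082 × 80.8)
  = 5.363 × 0.1860 = 0.9975 mg/L
(0.9975 mg/L = 0.9975 µg/mL)

1.00 µg/mL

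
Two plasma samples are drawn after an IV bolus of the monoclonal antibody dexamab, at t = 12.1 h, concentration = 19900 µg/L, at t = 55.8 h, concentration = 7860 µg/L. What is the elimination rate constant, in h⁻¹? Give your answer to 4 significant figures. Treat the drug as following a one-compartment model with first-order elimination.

k = ln(C₁/C₂) / (t₂ − t₁) = ln(19900/7860) / (55.8 − 12.1)
  = 0.9289 / 43.70 = 0.02126 h⁻¹

0.02126 h⁻¹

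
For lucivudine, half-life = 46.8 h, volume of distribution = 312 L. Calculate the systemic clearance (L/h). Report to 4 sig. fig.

4.621 L/h

k = ln2 / t½ = 0.693147 / 46.8 = 0.01481 h⁻¹
CL = k × Vd = 0.01481 × 312 = 4.621 L/h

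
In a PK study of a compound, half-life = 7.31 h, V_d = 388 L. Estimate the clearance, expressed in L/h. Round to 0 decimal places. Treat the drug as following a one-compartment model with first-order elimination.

37 L/h

k = ln2 / t½ = 0.693147 / 7.31 = 0.09482 h⁻¹
CL = k × Vd = 0.09482 × 388 = 36.79 L/h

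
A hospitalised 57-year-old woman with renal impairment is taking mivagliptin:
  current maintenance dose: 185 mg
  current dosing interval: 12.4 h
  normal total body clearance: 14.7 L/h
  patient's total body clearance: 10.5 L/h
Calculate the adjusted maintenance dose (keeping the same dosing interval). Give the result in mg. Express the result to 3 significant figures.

132 mg

To keep the same average steady-state level, dosing rate must scale with clearance.
CL ratio = 10.5 / 14.7 = 0.7143
New dose (same interval) = 185 × 0.7143 = 132.1 mg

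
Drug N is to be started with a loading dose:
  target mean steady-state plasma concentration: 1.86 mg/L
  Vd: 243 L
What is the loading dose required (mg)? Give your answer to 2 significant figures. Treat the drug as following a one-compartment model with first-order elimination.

LD = Css × Vd = 1.86 × 243 = 452.0 mg

450 mg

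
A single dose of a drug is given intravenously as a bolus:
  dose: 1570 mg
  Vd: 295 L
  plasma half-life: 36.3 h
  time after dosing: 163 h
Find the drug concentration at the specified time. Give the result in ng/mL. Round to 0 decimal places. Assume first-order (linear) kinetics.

C₀ = Dose / Vd = 1570 / 295 = 5.322 mg/L
k = ln2 / t½ = 0.693147 / 36.3 = 0.01909 h⁻¹
C = C₀ · e^(−k·t) = 5.322 × e^(−0.01909 × 163)
  = 5.322 × 0.04453 = 0.2370 mg/L
Convert: 0.2370 mg/L × 1000 = 237.0 ng/mL

237 ng/mL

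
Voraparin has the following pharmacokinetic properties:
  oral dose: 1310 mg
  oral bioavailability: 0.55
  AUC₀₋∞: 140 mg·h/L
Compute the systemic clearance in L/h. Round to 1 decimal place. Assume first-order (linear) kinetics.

CL = F·Dose / AUC = 0.55 × 1310 / 140 = 5.146 L/h

5.1 L/h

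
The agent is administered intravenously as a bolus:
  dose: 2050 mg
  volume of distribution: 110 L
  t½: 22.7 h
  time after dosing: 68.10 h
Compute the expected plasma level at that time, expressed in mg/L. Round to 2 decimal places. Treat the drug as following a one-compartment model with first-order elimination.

C₀ = Dose / Vd = 2050 / 110 = 18.64 mg/L
k = ln2 / t½ = 0.693147 / 22.7 = 0.03054 h⁻¹
t / t½ = 68.10 / 22.7 = 3 half-lives
C = C₀ × (1/2)^3 = 18.64 × 0.1250 = 2.330 mg/L

2.33 mg/L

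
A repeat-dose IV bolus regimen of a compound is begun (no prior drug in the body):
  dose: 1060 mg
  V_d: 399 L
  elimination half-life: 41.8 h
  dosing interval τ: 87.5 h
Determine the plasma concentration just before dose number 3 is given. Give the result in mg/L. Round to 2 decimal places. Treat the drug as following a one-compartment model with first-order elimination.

0.77 mg/L

C₀ per dose = Dose / Vd = 1060 / 399 = 2.657 mg/L
k = ln2 / t½ = 0.693147 / 41.8 = 0.01658 h⁻¹
Fraction remaining after one interval: r = e^(−kτ) = e^(−0.01658 × 87.5) = 0.2344
Before dose 3, 2 doses have been given (aged 1τ, 2τ).
C_trough = C₀ × (r + r²) = 2.657 × (0.2344 + 0.05494) = 0.7688 mg/L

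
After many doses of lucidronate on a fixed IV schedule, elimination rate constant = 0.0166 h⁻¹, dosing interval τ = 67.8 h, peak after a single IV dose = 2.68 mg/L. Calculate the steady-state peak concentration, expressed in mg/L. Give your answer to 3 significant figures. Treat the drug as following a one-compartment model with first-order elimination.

e^(−kτ) = e^(−0.01660 × 67.8) = 0.3245
Accumulation ratio R = 1 / (1 − e^(−kτ)) = 1 / (1 − 0.3245) = 1.480
Steady-state peak = C₀ × R = 2.68 × 1.480 = 3.966 mg/L

3.97 mg/L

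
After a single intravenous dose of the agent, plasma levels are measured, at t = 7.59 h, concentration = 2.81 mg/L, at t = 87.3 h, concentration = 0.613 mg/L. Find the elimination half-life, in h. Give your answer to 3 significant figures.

k = ln(C₁/C₂) / (t₂ − t₁) = ln(2.81/0.613) / (87.3 − 7.59)
  = 1.523 / 79.71 = 0.01911 h⁻¹
t½ = ln2 / k = 0.693147 / 0.01911 = 36.27 h

36.3 h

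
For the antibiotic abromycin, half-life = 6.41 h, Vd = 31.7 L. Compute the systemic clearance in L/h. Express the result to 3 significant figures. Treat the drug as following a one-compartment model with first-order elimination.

k = ln2 / t½ = 0.693147 / 6.41 = 0.1081 h⁻¹
CL = k × Vd = 0.1081 × 31.7 = 3.427 L/h

3.43 L/h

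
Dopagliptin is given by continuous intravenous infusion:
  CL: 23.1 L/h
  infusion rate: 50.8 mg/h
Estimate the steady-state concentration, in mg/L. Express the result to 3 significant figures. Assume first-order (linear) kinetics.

2.20 mg/L

At steady state Css = R₀ / CL = 50.8 / 23.10 = 2.199 mg/L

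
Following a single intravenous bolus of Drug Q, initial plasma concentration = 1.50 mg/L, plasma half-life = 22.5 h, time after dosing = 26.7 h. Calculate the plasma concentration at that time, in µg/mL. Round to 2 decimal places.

k = ln2 / t½ = 0.693147 / 22.5 = 0.03081 h⁻¹
C = C₀ · e^(−k·t) = 1.500 × e^(−0.03081 × 26.7)
  = 1.500 × 0.4393 = 0.6590 mg/L
(0.6590 mg/L = 0.6590 µg/mL)

0.66 µg/mL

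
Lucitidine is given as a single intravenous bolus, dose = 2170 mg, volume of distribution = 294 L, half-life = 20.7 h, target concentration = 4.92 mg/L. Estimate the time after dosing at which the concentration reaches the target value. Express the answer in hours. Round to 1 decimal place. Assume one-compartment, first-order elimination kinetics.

C₀ = Dose / Vd = 2170 / 294 = 7.381 mg/L
k = ln2 / t½ = 0.693147 / 20.7 = 0.03349 h⁻¹
t = ln(C₀ / C) / k = ln(7.381 / 4.92) / 0.03349
  = ln(1.500) / 0.03349 = 0.4055 / 0.03349 = 12.11 h

12.1 h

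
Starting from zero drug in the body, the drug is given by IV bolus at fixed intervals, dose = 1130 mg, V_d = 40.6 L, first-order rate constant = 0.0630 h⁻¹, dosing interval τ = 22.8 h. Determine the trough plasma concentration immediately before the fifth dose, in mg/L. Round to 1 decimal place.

C₀ per dose = Dose / Vd = 1130 / 40.6 = 27.83 mg/L
Fraction remaining after one interval: r = e^(−kτ) = e^(−0.06300 × 22.8) = 0.2378
Before dose 5, 4 doses have been given (aged 1τ, 2τ, 3τ, 4τ).
C_trough = C₀ × (r + r² + … + r^4) = C₀ × r(1−r^4)/(1−r)
        = 27.83 × 0.2378 × (1 − 0.003198) / (1 − 0.2378) = 8.655 mg/L

8.7 mg/L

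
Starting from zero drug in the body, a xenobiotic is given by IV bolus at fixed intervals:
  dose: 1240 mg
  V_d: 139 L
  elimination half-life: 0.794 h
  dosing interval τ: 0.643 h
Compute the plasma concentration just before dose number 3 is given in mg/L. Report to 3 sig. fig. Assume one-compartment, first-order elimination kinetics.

C₀ per dose = Dose / Vd = 1240 / 139 = 8.921 mg/L
k = ln2 / t½ = 0.693147 / 0.794 = 0.8730 h⁻¹
Fraction remaining after one interval: r = e^(−kτ) = e^(−0.8730 × 0.643) = 0.5704
Before dose 3, 2 doses have been given (aged 1τ, 2τ).
C_trough = C₀ × (r + r²) = 8.921 × (0.5704 + 0.3254) = 7.991 mg/L

7.99 mg/L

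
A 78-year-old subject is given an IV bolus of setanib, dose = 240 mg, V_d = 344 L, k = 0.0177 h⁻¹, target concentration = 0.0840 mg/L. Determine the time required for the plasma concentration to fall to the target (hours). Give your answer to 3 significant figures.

C₀ = Dose / Vd = 240.0 / 344 = 0.6977 mg/L
t = ln(C₀ / C) / k = ln(0.6977 / 0.0840) / 0.01770
  = ln(8.306) / 0.01770 = 2.117 / 0.01770 = 119.6 h

120 h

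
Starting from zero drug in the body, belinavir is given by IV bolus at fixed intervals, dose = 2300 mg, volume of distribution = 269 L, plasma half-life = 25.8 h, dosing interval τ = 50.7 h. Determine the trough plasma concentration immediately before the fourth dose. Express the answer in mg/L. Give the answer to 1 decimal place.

C₀ per dose = Dose / Vd = 2300 / 269 = 8.550 mg/L
k = ln2 / t½ = 0.693147 / 25.8 = 0.02687 h⁻¹
Fraction remaining after one interval: r = e^(−kτ) = e^(−0.02687 × 50.7) = 0.2561
Before dose 4, 3 doses have been given (aged 1τ, 2τ, 3τ).
C_trough = C₀ × (r + r² + … + r^3) = C₀ × r(1−r^3)/(1−r)
        = 8.550 × 0.2561 × (1 − 0.01680) / (1 − 0.2561) = 2.894 mg/L

2.9 mg/L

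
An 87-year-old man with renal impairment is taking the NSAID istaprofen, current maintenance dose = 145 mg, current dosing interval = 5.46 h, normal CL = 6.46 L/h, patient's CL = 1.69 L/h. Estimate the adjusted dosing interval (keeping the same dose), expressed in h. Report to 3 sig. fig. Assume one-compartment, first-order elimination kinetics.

20.9 h

To keep the same average steady-state level, dosing rate must scale with clearance.
CL ratio = 1.69 / 6.46 = 0.2616
New interval (same dose) = 5.46 / 0.2616 = 20.87 h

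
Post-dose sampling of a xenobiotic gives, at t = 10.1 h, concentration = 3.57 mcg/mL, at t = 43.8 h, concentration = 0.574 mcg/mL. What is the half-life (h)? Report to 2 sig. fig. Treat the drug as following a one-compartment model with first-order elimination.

13 h

k = ln(C₁/C₂) / (t₂ − t₁) = ln(3.57/0.574) / (43.8 − 10.1)
  = 1.828 / 33.70 = 0.05424 h⁻¹
t½ = ln2 / k = 0.693147 / 0.05424 = 12.78 h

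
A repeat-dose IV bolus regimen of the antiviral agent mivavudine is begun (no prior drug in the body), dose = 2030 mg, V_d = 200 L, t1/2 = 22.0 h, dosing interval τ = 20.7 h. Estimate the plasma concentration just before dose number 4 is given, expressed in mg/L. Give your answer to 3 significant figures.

9.48 mg/L

C₀ per dose = Dose / Vd = 2030 / 200 = 10.15 mg/L
k = ln2 / t½ = 0.693147 / 22.0 = 0.03151 h⁻¹
Fraction remaining after one interval: r = e^(−kτ) = e^(−0.03151 × 20.7) = 0.5209
Before dose 4, 3 doses have been given (aged 1τ, 2τ, 3τ).
C_trough = C₀ × (r + r² + … + r^3) = C₀ × r(1−r^3)/(1−r)
        = 10.15 × 0.5209 × (1 − 0.1413) / (1 − 0.5209) = 9.476 mg/L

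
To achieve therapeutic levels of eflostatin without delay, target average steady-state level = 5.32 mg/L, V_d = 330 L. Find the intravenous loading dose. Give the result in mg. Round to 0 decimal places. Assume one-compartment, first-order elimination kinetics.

LD = Css × Vd = 5.32 × 330 = 1756 mg

1756 mg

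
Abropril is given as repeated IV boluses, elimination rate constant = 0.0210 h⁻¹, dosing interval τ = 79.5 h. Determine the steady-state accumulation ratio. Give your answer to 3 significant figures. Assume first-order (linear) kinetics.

e^(−kτ) = e^(−0.02100 × 79.5) = 0.1883
Accumulation ratio R = 1 / (1 − e^(−kτ)) = 1 / (1 − 0.1883) = 1.232

1.23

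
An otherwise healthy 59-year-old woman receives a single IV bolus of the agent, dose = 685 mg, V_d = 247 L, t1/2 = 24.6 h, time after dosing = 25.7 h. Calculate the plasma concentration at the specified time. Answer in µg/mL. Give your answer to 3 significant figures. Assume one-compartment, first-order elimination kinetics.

1.34 µg/mL

C₀ = Dose / Vd = 685.0 / 247 = 2.773 mg/L
k = ln2 / t½ = 0.693147 / 24.6 = 0.02818 h⁻¹
C = C₀ · e^(−k·t) = 2.773 × e^(−0.02818 × 25.7)
  = 2.773 × 0.4847 = 1.344 mg/L
(1.344 mg/L = 1.344 µg/mL)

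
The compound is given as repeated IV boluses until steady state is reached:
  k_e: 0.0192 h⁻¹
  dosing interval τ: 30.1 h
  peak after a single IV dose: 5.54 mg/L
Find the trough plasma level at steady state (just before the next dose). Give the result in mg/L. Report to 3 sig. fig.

7.08 mg/L

e^(−kτ) = e^(−0.01920 × 30.1) = 0.5611
Accumulation ratio R = 1 / (1 − e^(−kτ)) = 1 / (1 − 0.5611) = 2.278
Steady-state trough = C₀ × R × e^(−kτ) = 5.54 × 2.278 × 0.5611 = 7.081 mg/L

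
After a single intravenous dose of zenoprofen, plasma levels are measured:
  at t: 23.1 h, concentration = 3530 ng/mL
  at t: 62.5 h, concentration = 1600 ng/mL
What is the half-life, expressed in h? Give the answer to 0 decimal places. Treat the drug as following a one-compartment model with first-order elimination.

k = ln(C₁/C₂) / (t₂ − t₁) = ln(3530/1600) / (62.5 − 23.1)
  = 0.7913 / 39.40 = 0.02008 h⁻¹
t½ = ln2 / k = 0.693147 / 0.02008 = 34.52 h

35 h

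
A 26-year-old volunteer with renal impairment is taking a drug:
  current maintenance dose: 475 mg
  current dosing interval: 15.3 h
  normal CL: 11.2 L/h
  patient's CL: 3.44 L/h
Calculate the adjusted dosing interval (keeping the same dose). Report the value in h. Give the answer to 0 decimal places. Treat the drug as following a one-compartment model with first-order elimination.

To keep the same average steady-state level, dosing rate must scale with clearance.
CL ratio = 3.44 / 11.2 = 0.3071
New interval (same dose) = 15.3 / 0.3071 = 49.82 h

50 h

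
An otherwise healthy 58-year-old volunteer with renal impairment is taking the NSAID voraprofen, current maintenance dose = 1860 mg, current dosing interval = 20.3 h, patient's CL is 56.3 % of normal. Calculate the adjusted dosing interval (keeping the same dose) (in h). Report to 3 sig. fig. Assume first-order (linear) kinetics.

36.1 h

To keep the same average steady-state level, dosing rate must scale with clearance.
CL ratio = 56.3 / 100 = 0.5630
New interval (same dose) = 20.3 / 0.5630 = 36.06 h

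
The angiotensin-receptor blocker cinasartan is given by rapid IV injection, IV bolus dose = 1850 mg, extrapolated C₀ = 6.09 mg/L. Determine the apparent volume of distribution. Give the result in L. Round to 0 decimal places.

304 L

Vd = Dose / C₀ = 1850 / 6.09 = 303.8 L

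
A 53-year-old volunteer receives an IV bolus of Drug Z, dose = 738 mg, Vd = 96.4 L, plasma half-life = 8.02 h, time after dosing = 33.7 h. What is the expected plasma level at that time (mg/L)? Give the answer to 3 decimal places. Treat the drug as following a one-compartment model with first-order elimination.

0.416 mg/L

C₀ = Dose / Vd = 738.0 / 96.4 = 7.656 mg/L
k = ln2 / t½ = 0.693147 / 8.02 = 0.08643 h⁻¹
C = C₀ · e^(−k·t) = 7.656 × e^(−0.08643 × 33.7)
  = 7.656 × 0.05433 = 0.4160 mg/L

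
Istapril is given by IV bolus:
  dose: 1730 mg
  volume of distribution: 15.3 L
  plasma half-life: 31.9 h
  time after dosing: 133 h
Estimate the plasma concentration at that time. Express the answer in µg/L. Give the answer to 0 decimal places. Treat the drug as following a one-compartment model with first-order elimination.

6285 µg/L

C₀ = Dose / Vd = 1730 / 15.3 = 113.1 mg/L
k = ln2 / t½ = 0.693147 / 31.9 = 0.02173 h⁻¹
C = C₀ · e^(−k·t) = 113.1 × e^(−0.02173 × 133)
  = 113.1 × 0.05557 = 6.285 mg/L
Convert: 6.285 mg/L × 1000 = 6285 µg/L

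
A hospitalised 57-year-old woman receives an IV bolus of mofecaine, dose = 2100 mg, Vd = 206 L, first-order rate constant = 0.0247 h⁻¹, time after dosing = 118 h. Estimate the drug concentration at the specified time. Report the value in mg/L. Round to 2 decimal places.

C₀ = Dose / Vd = 2100 / 206 = 10.19 mg/L
C = C₀ · e^(−k·t) = 10.19 × e^(−0.02470 × 118)
  = 10.19 × 0.05423 = 0.5526 mg/L

0.55 mg/L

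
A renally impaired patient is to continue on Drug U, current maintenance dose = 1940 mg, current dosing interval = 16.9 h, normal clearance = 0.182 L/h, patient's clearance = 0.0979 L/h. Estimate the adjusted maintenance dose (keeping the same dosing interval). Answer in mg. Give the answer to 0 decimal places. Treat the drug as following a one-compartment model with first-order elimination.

To keep the same average steady-state level, dosing rate must scale with clearance.
CL ratio = 0.0979 / 0.182 = 0.5379
New dose (same interval) = 1940 × 0.5379 = 1044 mg

1044 mg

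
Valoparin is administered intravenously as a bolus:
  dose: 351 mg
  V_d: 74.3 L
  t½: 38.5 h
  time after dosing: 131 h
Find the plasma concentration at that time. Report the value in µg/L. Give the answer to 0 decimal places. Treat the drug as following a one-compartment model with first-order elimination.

447 µg/L

C₀ = Dose / Vd = 351.0 / 74.3 = 4.724 mg/L
k = ln2 / t½ = 0.693147 / 38.5 = 0.01800 h⁻¹
C = C₀ · e^(−k·t) = 4.724 × e^(−0.01800 × 131)
  = 4.724 × 0.09461 = 0.4469 mg/L
Convert: 0.4469 mg/L × 1000 = 446.9 µg/L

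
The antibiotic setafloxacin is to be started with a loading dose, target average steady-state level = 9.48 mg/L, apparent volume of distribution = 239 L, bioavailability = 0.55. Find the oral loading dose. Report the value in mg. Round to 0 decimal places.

LD = Css × Vd / F = 9.48 × 239 / 0.55 = 4119 mg

4119 mg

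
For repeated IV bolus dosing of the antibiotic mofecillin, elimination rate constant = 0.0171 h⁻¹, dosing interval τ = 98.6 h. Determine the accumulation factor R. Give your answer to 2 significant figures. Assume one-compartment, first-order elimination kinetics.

1.2

e^(−kτ) = e^(−0.01710 × 98.6) = 0.1852
Accumulation ratio R = 1 / (1 − e^(−kτ)) = 1 / (1 − 0.1852) = 1.227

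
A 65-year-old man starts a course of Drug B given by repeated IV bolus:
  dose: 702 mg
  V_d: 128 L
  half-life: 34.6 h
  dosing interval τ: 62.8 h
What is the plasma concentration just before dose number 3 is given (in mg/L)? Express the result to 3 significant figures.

C₀ per dose = Dose / Vd = 702 / 128 = 5.484 mg/L
k = ln2 / t½ = 0.693147 / 34.6 = 0.02003 h⁻¹
Fraction remaining after one interval: r = e^(−kτ) = e^(−0.02003 × 62.8) = 0.2843
Before dose 3, 2 doses have been given (aged 1τ, 2τ).
C_trough = C₀ × (r + r²) = 5.484 × (0.2843 + 0.08083) = 2.002 mg/L

2.00 mg/L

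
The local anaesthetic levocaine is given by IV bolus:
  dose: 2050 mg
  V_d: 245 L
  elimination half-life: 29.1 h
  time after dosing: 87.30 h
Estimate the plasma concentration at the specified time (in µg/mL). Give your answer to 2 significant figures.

C₀ = Dose / Vd = 2050 / 245 = 8.367 mg/L
k = ln2 / t½ = 0.693147 / 29.1 = 0.02382 h⁻¹
t / t½ = 87.30 / 29.1 = 3 half-lives
C = C₀ × (1/2)^3 = 8.367 × 0.1250 = 1.046 mg/L
(1.046 mg/L = 1.046 µg/mL)

1.0 µg/mL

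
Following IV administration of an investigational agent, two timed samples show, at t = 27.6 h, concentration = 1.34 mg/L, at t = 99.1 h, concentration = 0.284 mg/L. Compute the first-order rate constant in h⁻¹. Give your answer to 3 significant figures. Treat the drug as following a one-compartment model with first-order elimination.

k = ln(C₁/C₂) / (t₂ − t₁) = ln(1.34/0.284) / (99.1 − 27.6)
  = 1.551 / 71.50 = 0.02169 h⁻¹

0.0217 h⁻¹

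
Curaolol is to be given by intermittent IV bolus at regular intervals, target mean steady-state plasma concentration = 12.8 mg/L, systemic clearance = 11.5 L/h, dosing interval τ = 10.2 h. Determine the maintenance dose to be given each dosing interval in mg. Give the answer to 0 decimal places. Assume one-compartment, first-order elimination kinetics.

At steady state, Dose/τ = Css × CL.
Dose = Css × CL × τ = 12.8 × 11.50 × 10.2 = 1501 mg

1501 mg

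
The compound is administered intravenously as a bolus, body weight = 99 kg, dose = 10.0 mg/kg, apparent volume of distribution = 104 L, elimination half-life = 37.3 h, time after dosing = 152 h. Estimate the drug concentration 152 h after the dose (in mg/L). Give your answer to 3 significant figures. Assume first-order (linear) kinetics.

0.565 mg/L

Total dose = 10.0 × 99 = 990.0 mg
C₀ = Dose / Vd = 990.0 / 104 = 9.519 mg/L
k = ln2 / t½ = 0.693147 / 37.3 = 0.01858 h⁻¹
C = C₀ · e^(−k·t) = 9.519 × e^(−0.01858 × 152)
  = 9.519 × 0.05936 = 0.5650 mg/L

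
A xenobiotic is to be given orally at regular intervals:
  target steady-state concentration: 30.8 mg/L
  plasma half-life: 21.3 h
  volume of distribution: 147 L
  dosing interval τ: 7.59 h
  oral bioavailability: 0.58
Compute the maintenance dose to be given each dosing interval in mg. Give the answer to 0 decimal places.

1928 mg

k = ln2 / t½ = 0.693147 / 21.3 = 0.03254 h⁻¹
CL = k × Vd = 0.03254 × 147 = 4.783 L/h
At steady state, F × (Dose/τ) = Css × CL.
Dose = Css × CL × τ / F = 30.8 × 4.783 × 7.59 / 0.58 = 1928 mg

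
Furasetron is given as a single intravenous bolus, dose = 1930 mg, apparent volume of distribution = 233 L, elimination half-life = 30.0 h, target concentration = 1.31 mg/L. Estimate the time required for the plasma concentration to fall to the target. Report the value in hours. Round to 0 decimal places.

C₀ = Dose / Vd = 1930 / 233 = 8.283 mg/L
k = ln2 / t½ = 0.693147 / 30.0 = 0.02310 h⁻¹
t = ln(C₀ / C) / k = ln(8.283 / 1.31) / 0.02310
  = ln(6.323) / 0.02310 = 1.844 / 0.02310 = 79.83 h

80 h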